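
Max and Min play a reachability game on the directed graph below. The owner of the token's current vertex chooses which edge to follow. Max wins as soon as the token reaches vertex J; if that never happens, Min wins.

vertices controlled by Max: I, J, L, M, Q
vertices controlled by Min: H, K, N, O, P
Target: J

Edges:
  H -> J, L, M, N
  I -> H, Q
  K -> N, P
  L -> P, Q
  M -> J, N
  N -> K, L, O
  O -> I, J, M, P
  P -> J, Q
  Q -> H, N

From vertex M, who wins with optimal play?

A0 = {J}
A1: add {M} — M (Max) has M→J.
A2 = A1; e.g. H (Min) can still go to L. Fixed point.
M ∈ A1, so Max can force the target.

Max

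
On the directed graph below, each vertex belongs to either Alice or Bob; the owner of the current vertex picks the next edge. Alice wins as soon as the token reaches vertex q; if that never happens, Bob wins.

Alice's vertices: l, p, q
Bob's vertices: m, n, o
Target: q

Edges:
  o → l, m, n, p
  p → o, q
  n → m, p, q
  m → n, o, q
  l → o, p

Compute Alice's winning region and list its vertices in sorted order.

l, p, q

A0 = {q}
A1: add {p} — p (Alice) has p→q.
A2: add {l} — l (Alice) has l→p.
A3 = A2; e.g. m (Bob) can still go to n. Fixed point.
Alice's winning region = {l, p, q}.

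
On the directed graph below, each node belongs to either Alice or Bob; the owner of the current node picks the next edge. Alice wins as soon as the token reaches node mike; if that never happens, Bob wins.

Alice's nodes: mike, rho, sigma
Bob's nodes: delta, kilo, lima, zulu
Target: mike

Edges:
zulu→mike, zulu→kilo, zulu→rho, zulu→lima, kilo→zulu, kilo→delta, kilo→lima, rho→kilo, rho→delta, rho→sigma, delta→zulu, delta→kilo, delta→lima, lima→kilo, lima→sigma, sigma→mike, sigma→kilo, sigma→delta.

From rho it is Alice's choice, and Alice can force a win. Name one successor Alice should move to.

A0 = {mike}
A1: add {sigma} — sigma (Alice) has sigma→mike.
A2: add {rho} — rho (Alice) has rho→sigma.
A3 = A2; e.g. zulu (Bob) can still go to kilo. Fixed point.
From rho, successor sigma is in the attractor (rank 1); the other successors delta, kilo are not.

sigma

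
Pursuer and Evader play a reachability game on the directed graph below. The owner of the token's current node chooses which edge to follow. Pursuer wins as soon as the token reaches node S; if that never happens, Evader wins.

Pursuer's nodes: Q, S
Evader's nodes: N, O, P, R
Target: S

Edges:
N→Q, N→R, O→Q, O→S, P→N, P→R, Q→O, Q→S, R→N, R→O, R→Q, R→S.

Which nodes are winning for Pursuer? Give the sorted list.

O, Q, S

A0 = {S}
A1: add {Q} — Q (Pursuer) has Q→S.
A2: add {O} — O (Evader): all of {Q, S} already in.
A3 = A2; e.g. N (Evader) can still go to R. Fixed point.
Pursuer's winning region = {O, Q, S}.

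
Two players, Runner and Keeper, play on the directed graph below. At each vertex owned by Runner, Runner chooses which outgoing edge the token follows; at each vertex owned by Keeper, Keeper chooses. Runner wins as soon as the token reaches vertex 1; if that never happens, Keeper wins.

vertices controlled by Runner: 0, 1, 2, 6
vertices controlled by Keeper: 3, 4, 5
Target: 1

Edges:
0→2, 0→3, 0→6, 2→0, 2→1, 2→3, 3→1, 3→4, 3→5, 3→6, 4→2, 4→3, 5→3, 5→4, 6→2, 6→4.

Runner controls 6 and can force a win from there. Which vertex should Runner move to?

A0 = {1}
A1: add {2} — 2 (Runner) has 2→1.
A2: add {0, 6} — 0 (Runner) has 0→2; 6 (Runner) has 6→2.
A3 = A2; e.g. 3 (Keeper) can still go to 4. Fixed point.
From 6, successor 2 is in the attractor (rank 1); the other successor 4 is not.

2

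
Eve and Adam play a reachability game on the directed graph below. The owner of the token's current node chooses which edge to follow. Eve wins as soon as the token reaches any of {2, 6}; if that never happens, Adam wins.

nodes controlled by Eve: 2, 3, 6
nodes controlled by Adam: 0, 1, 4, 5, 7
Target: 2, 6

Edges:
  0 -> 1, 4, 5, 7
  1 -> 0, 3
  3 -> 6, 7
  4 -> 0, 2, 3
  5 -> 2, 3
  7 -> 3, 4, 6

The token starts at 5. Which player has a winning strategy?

Eve

A0 = {2, 6}
A1: add {3} — 3 (Eve) has 3→6.
A2: add {5} — 5 (Adam): all of {2, 3} already in.
A3 = A2; e.g. 0 (Adam) can still go to 1. Fixed point.
5 ∈ A2, so Eve can force the target.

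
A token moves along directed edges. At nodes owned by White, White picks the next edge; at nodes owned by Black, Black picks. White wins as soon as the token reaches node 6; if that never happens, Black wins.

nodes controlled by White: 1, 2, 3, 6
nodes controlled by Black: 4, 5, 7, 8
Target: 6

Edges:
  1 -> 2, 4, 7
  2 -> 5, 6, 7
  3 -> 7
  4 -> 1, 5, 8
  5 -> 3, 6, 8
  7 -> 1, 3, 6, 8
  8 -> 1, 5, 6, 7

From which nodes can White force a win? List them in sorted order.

A0 = {6}
A1: add {2} — 2 (White) has 2→6.
A2: add {1} — 1 (White) has 1→2.
A3 = A2; e.g. 3 (White) has no edge into A2. Fixed point.
White's winning region = {1, 2, 6}.

1, 2, 6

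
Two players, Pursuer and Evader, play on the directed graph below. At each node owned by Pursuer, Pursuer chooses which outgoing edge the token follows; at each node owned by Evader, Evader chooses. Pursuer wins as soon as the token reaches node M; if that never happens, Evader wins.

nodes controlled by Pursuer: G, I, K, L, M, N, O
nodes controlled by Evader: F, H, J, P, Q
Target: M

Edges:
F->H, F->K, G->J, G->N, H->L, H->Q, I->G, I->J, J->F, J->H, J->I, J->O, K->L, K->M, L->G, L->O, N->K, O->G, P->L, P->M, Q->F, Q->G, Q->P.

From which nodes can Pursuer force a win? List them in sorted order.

G, I, K, L, M, N, O, P

A0 = {M}
A1: add {K} — K (Pursuer) has K→M.
A2: add {N} — N (Pursuer) has N→K.
A3: add {G} — G (Pursuer) has G→N.
A4: add {I, L, O} — I (Pursuer) has I→G; L (Pursuer) has L→G; O (Pursuer) has O→G.
A5: add {P} — P (Evader): all of {L, M} already in.
A6 = A5; e.g. F (Evader) can still go to H. Fixed point.
Pursuer's winning region = {G, I, K, L, M, N, O, P}.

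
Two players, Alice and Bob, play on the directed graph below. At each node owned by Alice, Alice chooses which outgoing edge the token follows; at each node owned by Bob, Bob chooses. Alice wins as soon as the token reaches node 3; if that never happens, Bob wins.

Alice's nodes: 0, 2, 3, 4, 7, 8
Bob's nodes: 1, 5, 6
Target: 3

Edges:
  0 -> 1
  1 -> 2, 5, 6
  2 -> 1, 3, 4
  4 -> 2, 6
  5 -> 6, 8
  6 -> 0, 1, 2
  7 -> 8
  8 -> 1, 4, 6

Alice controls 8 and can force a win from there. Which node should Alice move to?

4

A0 = {3}
A1: add {2} — 2 (Alice) has 2→3.
A2: add {4} — 4 (Alice) has 4→2.
A3: add {8} — 8 (Alice) has 8→4.
A4: add {7} — 7 (Alice) has 7→8.
A5 = A4; e.g. 0 (Alice) has no edge into A4. Fixed point.
From 8, successor 4 is in the attractor (rank 2); the other successors 1, 6 are not.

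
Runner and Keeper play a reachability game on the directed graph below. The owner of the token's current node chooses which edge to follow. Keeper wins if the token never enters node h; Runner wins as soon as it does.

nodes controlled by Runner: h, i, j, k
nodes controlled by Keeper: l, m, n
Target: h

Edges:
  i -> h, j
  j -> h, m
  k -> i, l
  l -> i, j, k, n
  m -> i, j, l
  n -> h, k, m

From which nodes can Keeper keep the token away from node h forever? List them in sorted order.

l, m, n

A0 = {h}
A1: add {i, j} — i (Runner) has i→h; j (Runner) has j→h.
A2: add {k} — k (Runner) has k→i.
A3 = A2; e.g. l (Keeper) can still go to n. Fixed point.
Runner's attractor = {h, i, j, k}; Keeper avoids the target exactly from the complement.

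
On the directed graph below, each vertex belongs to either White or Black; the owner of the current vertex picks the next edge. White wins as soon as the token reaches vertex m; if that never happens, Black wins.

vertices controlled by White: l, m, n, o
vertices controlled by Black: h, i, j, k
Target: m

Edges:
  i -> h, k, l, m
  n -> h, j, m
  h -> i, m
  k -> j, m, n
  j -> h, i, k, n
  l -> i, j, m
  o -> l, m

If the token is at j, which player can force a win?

Black

A0 = {m}
A1: add {l, n, o} — l (White) has l→m; n (White) has n→m; o (White) has o→m.
A2 = A1; e.g. h (Black) can still go to i. Fixed point.
j never enters the attractor, so Black can avoid the target forever.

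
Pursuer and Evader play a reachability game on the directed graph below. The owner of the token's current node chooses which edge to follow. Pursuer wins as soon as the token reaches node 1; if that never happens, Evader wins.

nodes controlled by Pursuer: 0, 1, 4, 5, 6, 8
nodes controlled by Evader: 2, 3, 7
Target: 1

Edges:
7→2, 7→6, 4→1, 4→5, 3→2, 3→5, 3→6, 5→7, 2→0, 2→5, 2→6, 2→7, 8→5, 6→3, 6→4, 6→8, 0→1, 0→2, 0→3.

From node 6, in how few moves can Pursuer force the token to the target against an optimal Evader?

A0 = {1}
A1: add {0, 4} — 0 (Pursuer) has 0→1; 4 (Pursuer) has 4→1.
A2: add {6} — 6 (Pursuer) has 6→4.
A3 = A2; e.g. 2 (Evader) can still go to 5. Fixed point.
6 enters the attractor at level 2, so Pursuer can force the target in 2 moves from there.

2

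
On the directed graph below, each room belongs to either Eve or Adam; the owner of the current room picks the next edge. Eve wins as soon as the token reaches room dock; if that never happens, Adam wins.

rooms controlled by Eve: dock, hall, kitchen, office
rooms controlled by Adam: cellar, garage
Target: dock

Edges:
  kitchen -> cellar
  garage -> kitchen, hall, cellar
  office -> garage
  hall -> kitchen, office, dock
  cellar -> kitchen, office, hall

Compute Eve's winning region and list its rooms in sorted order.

dock, hall

A0 = {dock}
A1: add {hall} — hall (Eve) has hall→dock.
A2 = A1; e.g. kitchen (Eve) has no edge into A1. Fixed point.
Eve's winning region = {dock, hall}.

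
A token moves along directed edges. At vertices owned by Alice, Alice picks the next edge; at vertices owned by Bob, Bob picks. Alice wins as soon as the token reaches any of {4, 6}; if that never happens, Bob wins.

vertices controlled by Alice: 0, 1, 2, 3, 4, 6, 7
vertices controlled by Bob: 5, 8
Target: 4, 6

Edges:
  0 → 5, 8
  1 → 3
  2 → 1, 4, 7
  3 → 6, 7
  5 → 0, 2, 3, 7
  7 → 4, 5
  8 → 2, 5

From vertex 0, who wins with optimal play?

A0 = {4, 6}
A1: add {2, 3, 7} — 2 (Alice) has 2→4; 3 (Alice) has 3→6; 7 (Alice) has 7→4.
A2: add {1} — 1 (Alice) has 1→3.
A3 = A2; e.g. 0 (Alice) has no edge into A2. Fixed point.
0 never enters the attractor, so Bob can avoid the target forever.

Bob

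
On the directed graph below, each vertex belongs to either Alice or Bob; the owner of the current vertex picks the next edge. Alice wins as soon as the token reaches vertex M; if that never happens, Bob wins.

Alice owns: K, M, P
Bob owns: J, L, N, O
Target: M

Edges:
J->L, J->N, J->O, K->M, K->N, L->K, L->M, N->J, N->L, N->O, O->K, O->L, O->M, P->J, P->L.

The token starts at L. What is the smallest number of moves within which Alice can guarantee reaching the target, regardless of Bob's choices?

A0 = {M}
A1: add {K} — K (Alice) has K→M.
A2: add {L} — L (Bob): all of {K, M} already in.
L enters the attractor at level 2, so Alice can force the target in 2 moves from there.

2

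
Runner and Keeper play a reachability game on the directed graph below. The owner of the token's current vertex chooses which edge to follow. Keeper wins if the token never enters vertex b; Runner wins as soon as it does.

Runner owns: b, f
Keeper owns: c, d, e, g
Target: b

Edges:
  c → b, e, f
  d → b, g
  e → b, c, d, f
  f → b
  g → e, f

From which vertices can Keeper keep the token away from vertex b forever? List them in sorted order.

c, d, e, g

A0 = {b}
A1: add {f} — f (Runner) has f→b.
A2 = A1; e.g. c (Keeper) can still go to e. Fixed point.
Runner's attractor = {b, f}; Keeper avoids the target exactly from the complement.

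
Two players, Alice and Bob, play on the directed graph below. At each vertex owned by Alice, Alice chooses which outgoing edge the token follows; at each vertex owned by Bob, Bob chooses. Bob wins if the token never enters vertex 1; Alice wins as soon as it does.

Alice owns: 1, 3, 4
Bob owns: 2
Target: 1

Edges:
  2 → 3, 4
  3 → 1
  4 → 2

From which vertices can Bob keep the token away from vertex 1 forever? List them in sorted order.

2, 4

A0 = {1}
A1: add {3} — 3 (Alice) has 3→1.
A2 = A1; e.g. 2 (Bob) can still go to 4. Fixed point.
Alice's attractor = {1, 3}; Bob avoids the target exactly from the complement.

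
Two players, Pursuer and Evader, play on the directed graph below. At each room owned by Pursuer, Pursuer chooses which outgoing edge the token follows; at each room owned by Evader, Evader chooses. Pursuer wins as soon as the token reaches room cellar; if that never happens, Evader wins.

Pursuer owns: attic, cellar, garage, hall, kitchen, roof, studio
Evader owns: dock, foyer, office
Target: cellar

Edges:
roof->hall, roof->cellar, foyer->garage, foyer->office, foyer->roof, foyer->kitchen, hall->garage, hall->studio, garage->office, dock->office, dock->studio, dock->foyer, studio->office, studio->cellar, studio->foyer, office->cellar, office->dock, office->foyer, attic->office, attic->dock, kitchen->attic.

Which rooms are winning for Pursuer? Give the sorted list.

A0 = {cellar}
A1: add {roof, studio} — roof (Pursuer) has roof→cellar; studio (Pursuer) has studio→cellar.
A2: add {hall} — hall (Pursuer) has hall→studio.
A3 = A2; e.g. garage (Pursuer) has no edge into A2. Fixed point.
Pursuer's winning region = {cellar, hall, roof, studio}.

cellar, hall, roof, studio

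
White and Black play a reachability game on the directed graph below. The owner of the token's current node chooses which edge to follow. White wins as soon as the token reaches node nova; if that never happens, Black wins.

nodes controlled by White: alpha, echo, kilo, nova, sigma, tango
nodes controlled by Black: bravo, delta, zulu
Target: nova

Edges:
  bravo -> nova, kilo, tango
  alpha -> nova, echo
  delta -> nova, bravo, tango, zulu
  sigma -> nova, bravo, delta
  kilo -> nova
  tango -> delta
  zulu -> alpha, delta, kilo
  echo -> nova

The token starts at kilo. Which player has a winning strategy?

White

A0 = {nova}
A1: add {alpha, echo, kilo, sigma} — alpha (White) has alpha→nova; sigma (White) has sigma→nova; kilo (White) has kilo→nova; echo (White) has echo→nova.
A2 = A1; e.g. bravo (Black) can still go to tango. Fixed point.
kilo ∈ A1, so White can force the target.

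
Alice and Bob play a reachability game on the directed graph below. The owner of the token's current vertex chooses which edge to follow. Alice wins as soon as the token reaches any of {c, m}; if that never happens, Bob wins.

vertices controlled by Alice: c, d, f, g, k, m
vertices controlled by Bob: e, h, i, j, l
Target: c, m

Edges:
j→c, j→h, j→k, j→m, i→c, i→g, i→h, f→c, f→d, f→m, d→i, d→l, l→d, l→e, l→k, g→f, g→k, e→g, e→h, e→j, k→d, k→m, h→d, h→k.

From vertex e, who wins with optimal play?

Bob

A0 = {c, m}
A1: add {f, k} — f (Alice) has f→c; k (Alice) has k→m.
A2: add {g} — g (Alice) has g→f.
A3 = A2; e.g. d (Alice) has no edge into A2. Fixed point.
e never enters the attractor, so Bob can avoid the target forever.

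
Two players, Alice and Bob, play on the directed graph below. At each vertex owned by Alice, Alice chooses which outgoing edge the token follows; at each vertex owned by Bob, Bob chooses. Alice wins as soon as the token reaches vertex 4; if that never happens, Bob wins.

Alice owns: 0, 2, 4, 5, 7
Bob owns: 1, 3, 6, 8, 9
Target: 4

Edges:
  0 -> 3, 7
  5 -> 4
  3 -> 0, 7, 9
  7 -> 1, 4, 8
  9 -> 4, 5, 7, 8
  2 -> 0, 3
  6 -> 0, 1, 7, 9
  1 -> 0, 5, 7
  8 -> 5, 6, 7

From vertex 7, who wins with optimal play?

Alice

A0 = {4}
A1: add {5, 7} — 5 (Alice) has 5→4; 7 (Alice) has 7→4.
7 ∈ A1, so Alice can force the target.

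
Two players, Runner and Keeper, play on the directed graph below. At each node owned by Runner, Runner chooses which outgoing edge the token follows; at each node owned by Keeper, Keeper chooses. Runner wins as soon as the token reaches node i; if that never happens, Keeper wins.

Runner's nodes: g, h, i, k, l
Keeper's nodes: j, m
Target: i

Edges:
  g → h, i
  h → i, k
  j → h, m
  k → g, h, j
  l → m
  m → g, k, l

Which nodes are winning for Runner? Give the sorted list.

A0 = {i}
A1: add {g, h} — g (Runner) has g→i; h (Runner) has h→i.
A2: add {k} — k (Runner) has k→g.
A3 = A2; e.g. j (Keeper) can still go to m. Fixed point.
Runner's winning region = {g, h, i, k}.

g, h, i, k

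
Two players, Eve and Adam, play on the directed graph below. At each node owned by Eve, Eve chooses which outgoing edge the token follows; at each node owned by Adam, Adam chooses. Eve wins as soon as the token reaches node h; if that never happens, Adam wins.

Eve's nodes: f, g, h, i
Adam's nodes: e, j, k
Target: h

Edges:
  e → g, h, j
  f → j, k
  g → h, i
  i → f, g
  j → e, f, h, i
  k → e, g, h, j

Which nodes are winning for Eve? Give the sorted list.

g, h, i

A0 = {h}
A1: add {g} — g (Eve) has g→h.
A2: add {i} — i (Eve) has i→g.
A3 = A2; e.g. e (Adam) can still go to j. Fixed point.
Eve's winning region = {g, h, i}.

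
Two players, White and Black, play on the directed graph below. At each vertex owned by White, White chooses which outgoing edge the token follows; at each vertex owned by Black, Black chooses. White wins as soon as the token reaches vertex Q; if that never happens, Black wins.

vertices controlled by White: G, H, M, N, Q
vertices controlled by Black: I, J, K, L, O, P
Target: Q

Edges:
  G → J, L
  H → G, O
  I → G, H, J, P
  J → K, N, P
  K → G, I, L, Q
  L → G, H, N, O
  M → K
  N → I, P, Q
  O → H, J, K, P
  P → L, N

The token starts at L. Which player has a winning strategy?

A0 = {Q}
A1: add {N} — N (White) has N→Q.
A2 = A1; e.g. G (White) has no edge into A1. Fixed point.
L never enters the attractor, so Black can avoid the target forever.

Black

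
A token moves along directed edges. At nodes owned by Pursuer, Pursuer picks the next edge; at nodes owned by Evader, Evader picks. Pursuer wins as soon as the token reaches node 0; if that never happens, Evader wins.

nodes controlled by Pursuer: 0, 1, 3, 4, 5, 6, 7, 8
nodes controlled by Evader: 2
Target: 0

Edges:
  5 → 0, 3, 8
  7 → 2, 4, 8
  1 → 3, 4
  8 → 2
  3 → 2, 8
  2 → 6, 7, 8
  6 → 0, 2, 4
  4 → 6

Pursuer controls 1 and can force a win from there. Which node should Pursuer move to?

A0 = {0}
A1: add {5, 6} — 5 (Pursuer) has 5→0; 6 (Pursuer) has 6→0.
A2: add {4} — 4 (Pursuer) has 4→6.
A3: add {1, 7} — 1 (Pursuer) has 1→4; 7 (Pursuer) has 7→4.
A4 = A3; e.g. 2 (Evader) can still go to 8. Fixed point.
From 1, successor 4 is in the attractor (rank 2); the other successor 3 is not.

4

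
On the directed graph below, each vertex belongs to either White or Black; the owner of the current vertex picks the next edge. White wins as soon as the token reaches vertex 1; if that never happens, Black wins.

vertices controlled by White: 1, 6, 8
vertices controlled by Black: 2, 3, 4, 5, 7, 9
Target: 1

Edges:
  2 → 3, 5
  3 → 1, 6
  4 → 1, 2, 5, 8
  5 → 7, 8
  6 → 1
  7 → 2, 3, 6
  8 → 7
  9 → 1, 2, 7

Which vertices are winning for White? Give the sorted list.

1, 3, 6

A0 = {1}
A1: add {6} — 6 (White) has 6→1.
A2: add {3} — 3 (Black): all of {1, 6} already in.
A3 = A2; e.g. 2 (Black) can still go to 5. Fixed point.
White's winning region = {1, 3, 6}.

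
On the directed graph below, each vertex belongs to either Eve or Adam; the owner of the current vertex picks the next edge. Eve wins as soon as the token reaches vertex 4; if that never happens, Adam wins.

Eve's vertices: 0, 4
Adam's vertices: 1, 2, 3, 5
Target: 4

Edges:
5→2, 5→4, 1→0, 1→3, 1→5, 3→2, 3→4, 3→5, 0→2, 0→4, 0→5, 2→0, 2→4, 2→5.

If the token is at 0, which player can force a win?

Eve

A0 = {4}
A1: add {0} — 0 (Eve) has 0→4.
A2 = A1; e.g. 1 (Adam) can still go to 3. Fixed point.
0 ∈ A1, so Eve can force the target.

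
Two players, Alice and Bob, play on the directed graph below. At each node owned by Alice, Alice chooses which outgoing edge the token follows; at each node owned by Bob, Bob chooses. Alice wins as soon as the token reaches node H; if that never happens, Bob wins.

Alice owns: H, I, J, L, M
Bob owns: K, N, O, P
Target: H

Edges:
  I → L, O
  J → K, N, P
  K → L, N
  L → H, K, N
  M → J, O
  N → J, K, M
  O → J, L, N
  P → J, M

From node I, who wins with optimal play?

Alice

A0 = {H}
A1: add {L} — L (Alice) has L→H.
A2: add {I} — I (Alice) has I→L.
A3 = A2; e.g. J (Alice) has no edge into A2. Fixed point.
I ∈ A2, so Alice can force the target.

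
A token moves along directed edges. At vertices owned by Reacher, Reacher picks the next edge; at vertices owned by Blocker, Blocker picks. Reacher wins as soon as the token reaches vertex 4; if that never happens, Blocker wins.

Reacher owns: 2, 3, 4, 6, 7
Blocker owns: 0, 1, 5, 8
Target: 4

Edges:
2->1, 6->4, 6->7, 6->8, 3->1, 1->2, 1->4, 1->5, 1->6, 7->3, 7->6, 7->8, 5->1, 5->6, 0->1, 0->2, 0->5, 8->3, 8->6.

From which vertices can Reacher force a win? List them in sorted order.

4, 6, 7

A0 = {4}
A1: add {6} — 6 (Reacher) has 6→4.
A2: add {7} — 7 (Reacher) has 7→6.
A3 = A2; e.g. 0 (Blocker) can still go to 1. Fixed point.
Reacher's winning region = {4, 6, 7}.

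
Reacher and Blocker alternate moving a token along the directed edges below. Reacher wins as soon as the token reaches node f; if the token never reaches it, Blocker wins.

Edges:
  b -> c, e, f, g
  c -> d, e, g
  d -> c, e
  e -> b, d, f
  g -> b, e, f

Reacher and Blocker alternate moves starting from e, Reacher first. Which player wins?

Track states (vertex, player-to-move).
A0 = {(f,Reacher), (f,Blocker)}
A1: add {(b,Reacher), (e,Reacher), (g,Reacher)}.
(e,Reacher) ∈ A1 ⇒ Reacher forces the target.

Reacher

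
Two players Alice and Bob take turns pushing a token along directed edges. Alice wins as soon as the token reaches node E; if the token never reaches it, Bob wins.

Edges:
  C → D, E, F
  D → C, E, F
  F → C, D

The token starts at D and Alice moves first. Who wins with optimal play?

Track states (vertex, player-to-move).
A0 = {(E,Alice), (E,Bob)}
A1: add {(C,Alice), (D,Alice)}.
(D,Alice) ∈ A1 ⇒ Alice forces the target.

Alice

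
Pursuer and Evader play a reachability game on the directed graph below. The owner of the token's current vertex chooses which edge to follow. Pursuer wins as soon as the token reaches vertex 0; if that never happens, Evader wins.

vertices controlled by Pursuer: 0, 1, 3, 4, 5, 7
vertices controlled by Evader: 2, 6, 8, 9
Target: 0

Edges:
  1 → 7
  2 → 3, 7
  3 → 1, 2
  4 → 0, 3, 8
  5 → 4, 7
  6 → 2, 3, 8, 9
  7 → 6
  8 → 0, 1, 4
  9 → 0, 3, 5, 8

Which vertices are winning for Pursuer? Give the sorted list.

A0 = {0}
A1: add {4} — 4 (Pursuer) has 4→0.
A2: add {5} — 5 (Pursuer) has 5→4.
A3 = A2; e.g. 1 (Pursuer) has no edge into A2. Fixed point.
Pursuer's winning region = {0, 4, 5}.

0, 4, 5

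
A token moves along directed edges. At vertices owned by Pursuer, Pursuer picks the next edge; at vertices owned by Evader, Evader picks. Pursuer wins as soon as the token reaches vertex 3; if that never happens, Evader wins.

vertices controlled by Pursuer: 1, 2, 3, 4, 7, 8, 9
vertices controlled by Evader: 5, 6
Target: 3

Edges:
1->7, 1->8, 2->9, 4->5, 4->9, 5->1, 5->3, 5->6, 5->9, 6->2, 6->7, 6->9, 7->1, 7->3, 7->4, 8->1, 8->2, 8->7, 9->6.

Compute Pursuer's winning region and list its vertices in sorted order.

A0 = {3}
A1: add {7} — 7 (Pursuer) has 7→3.
A2: add {1, 8} — 1 (Pursuer) has 1→7; 8 (Pursuer) has 8→7.
A3 = A2; e.g. 2 (Pursuer) has no edge into A2. Fixed point.
Pursuer's winning region = {1, 3, 7, 8}.

1, 3, 7, 8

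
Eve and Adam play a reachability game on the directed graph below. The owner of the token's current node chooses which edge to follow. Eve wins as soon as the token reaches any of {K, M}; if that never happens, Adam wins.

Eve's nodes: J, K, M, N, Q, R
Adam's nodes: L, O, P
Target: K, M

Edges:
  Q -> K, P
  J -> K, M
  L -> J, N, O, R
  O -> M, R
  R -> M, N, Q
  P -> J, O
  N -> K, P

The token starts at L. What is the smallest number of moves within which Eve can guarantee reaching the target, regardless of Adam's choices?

3

A0 = {K, M}
A1: add {J, N, Q, R} — J (Eve) has J→K; N (Eve) has N→K; Q (Eve) has Q→K; R (Eve) has R→M.
A2: add {O} — O (Adam): all of {M, R} already in.
A3: add {L, P} — L (Adam): all of {J, N, O, R} already in; P (Adam): all of {J, O} already in.
A3 = all vertices. Fixed point.
L enters the attractor at level 3, so Eve can force the target in 3 moves from there.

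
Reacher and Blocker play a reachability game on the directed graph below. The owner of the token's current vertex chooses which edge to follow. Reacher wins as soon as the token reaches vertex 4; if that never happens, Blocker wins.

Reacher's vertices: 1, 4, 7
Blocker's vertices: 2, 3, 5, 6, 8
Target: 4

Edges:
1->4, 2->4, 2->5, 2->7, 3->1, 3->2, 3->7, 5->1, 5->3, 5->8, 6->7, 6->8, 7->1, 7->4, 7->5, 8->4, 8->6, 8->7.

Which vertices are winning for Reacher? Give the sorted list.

A0 = {4}
A1: add {1, 7} — 1 (Reacher) has 1→4; 7 (Reacher) has 7→4.
A2 = A1; e.g. 2 (Blocker) can still go to 5. Fixed point.
Reacher's winning region = {1, 4, 7}.

1, 4, 7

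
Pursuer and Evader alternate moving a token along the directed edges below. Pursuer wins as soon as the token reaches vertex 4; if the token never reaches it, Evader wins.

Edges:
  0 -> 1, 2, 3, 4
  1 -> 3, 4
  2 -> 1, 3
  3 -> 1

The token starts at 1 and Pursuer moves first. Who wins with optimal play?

Track states (vertex, player-to-move).
A0 = {(4,Pursuer), (4,Evader)}
A1: add {(0,Pursuer), (1,Pursuer)}.
(1,Pursuer) ∈ A1 ⇒ Pursuer forces the target.

Pursuer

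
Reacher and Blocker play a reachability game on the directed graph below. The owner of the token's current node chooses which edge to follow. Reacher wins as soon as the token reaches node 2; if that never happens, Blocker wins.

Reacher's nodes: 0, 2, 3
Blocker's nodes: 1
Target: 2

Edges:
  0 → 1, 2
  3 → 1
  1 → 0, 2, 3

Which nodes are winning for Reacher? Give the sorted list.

A0 = {2}
A1: add {0} — 0 (Reacher) has 0→2.
A2 = A1; e.g. 1 (Blocker) can still go to 3. Fixed point.
Reacher's winning region = {0, 2}.

0, 2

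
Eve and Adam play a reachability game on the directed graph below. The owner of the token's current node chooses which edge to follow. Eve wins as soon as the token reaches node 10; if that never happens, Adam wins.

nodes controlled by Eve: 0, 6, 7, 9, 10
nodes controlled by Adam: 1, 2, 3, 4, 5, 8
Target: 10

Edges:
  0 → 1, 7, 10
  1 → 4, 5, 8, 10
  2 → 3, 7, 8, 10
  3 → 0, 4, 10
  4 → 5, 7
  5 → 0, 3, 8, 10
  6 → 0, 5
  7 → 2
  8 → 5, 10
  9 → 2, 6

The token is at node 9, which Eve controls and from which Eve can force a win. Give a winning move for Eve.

A0 = {10}
A1: add {0} — 0 (Eve) has 0→10.
A2: add {6} — 6 (Eve) has 6→0.
A3: add {9} — 9 (Eve) has 9→6.
A4 = A3; e.g. 1 (Adam) can still go to 4. Fixed point.
From 9, successor 6 is in the attractor (rank 2); the other successor 2 is not.

6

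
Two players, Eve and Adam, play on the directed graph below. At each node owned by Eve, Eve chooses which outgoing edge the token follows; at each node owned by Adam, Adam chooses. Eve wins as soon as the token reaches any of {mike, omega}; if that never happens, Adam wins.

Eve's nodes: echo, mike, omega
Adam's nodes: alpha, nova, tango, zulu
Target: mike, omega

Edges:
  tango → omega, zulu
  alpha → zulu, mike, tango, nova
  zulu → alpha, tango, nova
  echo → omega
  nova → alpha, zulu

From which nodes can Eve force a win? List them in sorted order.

A0 = {mike, omega}
A1: add {echo} — echo (Eve) has echo→omega.
A2 = A1; e.g. alpha (Adam) can still go to zulu. Fixed point.
Eve's winning region = {echo, mike, omega}.

echo, mike, omega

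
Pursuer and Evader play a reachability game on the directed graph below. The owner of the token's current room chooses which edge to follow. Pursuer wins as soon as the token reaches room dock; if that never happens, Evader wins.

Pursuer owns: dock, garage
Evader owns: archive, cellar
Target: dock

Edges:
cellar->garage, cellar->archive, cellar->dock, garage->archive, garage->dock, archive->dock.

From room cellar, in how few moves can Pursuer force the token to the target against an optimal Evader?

2

A0 = {dock}
A1: add {archive, garage} — garage (Pursuer) has garage→dock; archive (Evader): all of {dock} already in.
A2: add {cellar} — cellar (Evader): all of {garage, archive, dock} already in.
A2 = all vertices. Fixed point.
cellar enters the attractor at level 2, so Pursuer can force the target in 2 moves from there.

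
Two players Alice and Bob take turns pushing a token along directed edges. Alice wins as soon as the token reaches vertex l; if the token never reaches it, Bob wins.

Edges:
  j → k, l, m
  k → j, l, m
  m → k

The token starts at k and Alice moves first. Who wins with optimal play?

Track states (vertex, player-to-move).
A0 = {(l,Alice), (l,Bob)}
A1: add {(j,Alice), (k,Alice)}.
(k,Alice) ∈ A1 ⇒ Alice forces the target.

Alice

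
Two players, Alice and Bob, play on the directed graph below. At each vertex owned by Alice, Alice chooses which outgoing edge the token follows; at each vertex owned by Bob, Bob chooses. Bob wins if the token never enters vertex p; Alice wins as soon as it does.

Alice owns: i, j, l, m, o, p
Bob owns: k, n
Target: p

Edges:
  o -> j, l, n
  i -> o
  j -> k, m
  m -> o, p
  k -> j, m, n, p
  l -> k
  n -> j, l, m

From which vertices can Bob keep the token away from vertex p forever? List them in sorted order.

k, l, n

A0 = {p}
A1: add {m} — m (Alice) has m→p.
A2: add {j} — j (Alice) has j→m.
A3: add {o} — o (Alice) has o→j.
A4: add {i} — i (Alice) has i→o.
A5 = A4; e.g. k (Bob) can still go to n. Fixed point.
Alice's attractor = {i, j, m, o, p}; Bob avoids the target exactly from the complement.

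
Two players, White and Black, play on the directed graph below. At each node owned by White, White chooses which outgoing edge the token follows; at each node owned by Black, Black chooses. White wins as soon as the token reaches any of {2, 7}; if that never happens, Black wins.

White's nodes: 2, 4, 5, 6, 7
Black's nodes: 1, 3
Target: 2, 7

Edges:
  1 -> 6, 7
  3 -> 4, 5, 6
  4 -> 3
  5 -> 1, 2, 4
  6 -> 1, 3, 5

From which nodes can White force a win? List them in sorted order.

A0 = {2, 7}
A1: add {5} — 5 (White) has 5→2.
A2: add {6} — 6 (White) has 6→5.
A3: add {1} — 1 (Black): all of {6, 7} already in.
A4 = A3; e.g. 3 (Black) can still go to 4. Fixed point.
White's winning region = {1, 2, 5, 6, 7}.

1, 2, 5, 6, 7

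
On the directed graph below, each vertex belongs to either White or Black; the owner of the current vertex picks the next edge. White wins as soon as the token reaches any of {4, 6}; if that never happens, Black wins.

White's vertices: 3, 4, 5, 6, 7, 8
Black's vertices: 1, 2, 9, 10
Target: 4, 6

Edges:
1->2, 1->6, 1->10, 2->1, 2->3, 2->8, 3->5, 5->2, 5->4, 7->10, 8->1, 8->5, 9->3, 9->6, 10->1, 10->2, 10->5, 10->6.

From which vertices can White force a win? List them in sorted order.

3, 4, 5, 6, 8, 9

A0 = {4, 6}
A1: add {5} — 5 (White) has 5→4.
A2: add {3, 8} — 3 (White) has 3→5; 8 (White) has 8→5.
A3: add {9} — 9 (Black): all of {3, 6} already in.
A4 = A3; e.g. 1 (Black) can still go to 2. Fixed point.
White's winning region = {3, 4, 5, 6, 8, 9}.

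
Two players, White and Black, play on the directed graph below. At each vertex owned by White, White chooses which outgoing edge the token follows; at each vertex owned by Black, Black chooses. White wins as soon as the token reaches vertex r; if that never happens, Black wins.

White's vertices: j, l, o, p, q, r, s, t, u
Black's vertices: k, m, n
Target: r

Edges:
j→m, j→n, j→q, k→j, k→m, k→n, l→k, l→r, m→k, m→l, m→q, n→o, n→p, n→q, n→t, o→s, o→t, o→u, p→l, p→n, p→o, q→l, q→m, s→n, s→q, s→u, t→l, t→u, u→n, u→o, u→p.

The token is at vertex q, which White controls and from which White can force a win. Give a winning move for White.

l

A0 = {r}
A1: add {l} — l (White) has l→r.
A2: add {p, q, t} — p (White) has p→l; q (White) has q→l; t (White) has t→l.
A3: add {j, o, s, u} — j (White) has j→q; o (White) has o→t; s (White) has s→q; u (White) has u→p.
A4: add {n} — n (Black): all of {o, p, q, t} already in.
A5 = A4; e.g. k (Black) can still go to m. Fixed point.
From q, successor l is in the attractor (rank 1); the other successor m is not.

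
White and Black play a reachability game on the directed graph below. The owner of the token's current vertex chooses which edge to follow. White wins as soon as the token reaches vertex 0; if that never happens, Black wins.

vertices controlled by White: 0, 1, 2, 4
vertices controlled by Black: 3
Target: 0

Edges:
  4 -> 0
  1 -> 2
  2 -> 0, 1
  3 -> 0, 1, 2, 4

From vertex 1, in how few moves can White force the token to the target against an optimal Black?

A0 = {0}
A1: add {2, 4} — 2 (White) has 2→0; 4 (White) has 4→0.
A2: add {1} — 1 (White) has 1→2.
1 enters the attractor at level 2, so White can force the target in 2 moves from there.

2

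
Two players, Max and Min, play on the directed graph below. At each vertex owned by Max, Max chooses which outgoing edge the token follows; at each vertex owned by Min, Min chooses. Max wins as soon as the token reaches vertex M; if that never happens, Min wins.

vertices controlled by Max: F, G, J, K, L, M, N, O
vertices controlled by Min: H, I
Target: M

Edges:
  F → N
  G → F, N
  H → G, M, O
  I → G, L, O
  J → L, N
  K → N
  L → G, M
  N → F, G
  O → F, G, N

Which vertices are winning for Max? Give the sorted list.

J, L, M

A0 = {M}
A1: add {L} — L (Max) has L→M.
A2: add {J} — J (Max) has J→L.
A3 = A2; e.g. F (Max) has no edge into A2. Fixed point.
Max's winning region = {J, L, M}.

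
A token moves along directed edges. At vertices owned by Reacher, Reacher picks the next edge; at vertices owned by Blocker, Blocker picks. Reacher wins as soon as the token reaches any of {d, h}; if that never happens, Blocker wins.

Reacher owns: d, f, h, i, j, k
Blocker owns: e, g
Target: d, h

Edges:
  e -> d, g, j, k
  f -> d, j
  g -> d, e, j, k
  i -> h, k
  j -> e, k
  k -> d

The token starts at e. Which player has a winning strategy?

A0 = {d, h}
A1: add {f, i, k} — f (Reacher) has f→d; i (Reacher) has i→h; k (Reacher) has k→d.
A2: add {j} — j (Reacher) has j→k.
A3 = A2; e.g. e (Blocker) can still go to g. Fixed point.
e never enters the attractor, so Blocker can avoid the target forever.

Blocker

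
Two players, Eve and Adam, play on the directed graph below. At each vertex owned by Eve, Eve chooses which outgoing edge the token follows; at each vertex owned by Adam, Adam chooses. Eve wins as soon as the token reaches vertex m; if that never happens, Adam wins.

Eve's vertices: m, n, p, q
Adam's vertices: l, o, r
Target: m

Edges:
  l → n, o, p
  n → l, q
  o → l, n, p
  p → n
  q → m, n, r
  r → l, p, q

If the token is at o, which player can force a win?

A0 = {m}
A1: add {q} — q (Eve) has q→m.
A2: add {n} — n (Eve) has n→q.
A3: add {p} — p (Eve) has p→n.
A4 = A3; e.g. l (Adam) can still go to o. Fixed point.
o never enters the attractor, so Adam can avoid the target forever.

Adam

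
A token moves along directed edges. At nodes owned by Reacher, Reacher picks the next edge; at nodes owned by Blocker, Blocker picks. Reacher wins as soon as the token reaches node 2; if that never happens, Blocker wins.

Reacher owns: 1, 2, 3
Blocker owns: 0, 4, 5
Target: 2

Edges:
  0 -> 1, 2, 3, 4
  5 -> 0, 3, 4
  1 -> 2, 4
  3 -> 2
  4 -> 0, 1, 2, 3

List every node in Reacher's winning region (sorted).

1, 2, 3

A0 = {2}
A1: add {1, 3} — 1 (Reacher) has 1→2; 3 (Reacher) has 3→2.
A2 = A1; e.g. 0 (Blocker) can still go to 4. Fixed point.
Reacher's winning region = {1, 2, 3}.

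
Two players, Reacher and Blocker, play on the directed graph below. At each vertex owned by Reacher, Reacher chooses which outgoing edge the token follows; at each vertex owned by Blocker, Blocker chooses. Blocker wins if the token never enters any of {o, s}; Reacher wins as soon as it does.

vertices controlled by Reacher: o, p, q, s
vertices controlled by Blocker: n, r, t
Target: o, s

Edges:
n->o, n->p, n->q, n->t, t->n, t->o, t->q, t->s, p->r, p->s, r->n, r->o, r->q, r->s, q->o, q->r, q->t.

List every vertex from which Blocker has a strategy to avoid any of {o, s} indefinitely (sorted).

n, r, t

A0 = {o, s}
A1: add {p, q} — p (Reacher) has p→s; q (Reacher) has q→o.
A2 = A1; e.g. n (Blocker) can still go to t. Fixed point.
Reacher's attractor = {o, p, q, s}; Blocker avoids the target exactly from the complement.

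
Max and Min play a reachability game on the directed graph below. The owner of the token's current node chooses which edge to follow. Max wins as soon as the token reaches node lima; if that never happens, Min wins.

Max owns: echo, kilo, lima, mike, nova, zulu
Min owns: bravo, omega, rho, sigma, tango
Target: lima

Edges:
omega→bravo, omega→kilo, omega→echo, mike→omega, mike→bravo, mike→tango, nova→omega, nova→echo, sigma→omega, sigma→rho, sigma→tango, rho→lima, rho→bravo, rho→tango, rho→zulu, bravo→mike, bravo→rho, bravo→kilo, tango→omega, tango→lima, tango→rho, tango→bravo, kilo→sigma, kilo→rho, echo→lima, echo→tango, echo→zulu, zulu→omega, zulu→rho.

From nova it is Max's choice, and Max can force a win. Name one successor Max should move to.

echo

A0 = {lima}
A1: add {echo} — echo (Max) has echo→lima.
A2: add {nova} — nova (Max) has nova→echo.
A3 = A2; e.g. omega (Min) can still go to bravo. Fixed point.
From nova, successor echo is in the attractor (rank 1); the other successor omega is not.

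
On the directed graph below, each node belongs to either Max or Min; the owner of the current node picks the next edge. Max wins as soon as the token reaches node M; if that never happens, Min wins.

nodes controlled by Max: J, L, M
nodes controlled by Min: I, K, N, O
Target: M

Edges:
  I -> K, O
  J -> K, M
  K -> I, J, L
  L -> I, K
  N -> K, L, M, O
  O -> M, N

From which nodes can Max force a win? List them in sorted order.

J, M

A0 = {M}
A1: add {J} — J (Max) has J→M.
A2 = A1; e.g. I (Min) can still go to K. Fixed point.
Max's winning region = {J, M}.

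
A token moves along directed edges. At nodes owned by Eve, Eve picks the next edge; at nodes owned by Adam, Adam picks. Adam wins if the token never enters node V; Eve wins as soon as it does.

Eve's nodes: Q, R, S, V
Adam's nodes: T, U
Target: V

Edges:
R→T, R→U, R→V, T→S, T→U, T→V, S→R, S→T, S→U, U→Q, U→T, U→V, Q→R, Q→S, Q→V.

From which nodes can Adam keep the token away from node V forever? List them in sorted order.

T, U

A0 = {V}
A1: add {Q, R} — Q (Eve) has Q→V; R (Eve) has R→V.
A2: add {S} — S (Eve) has S→R.
A3 = A2; e.g. T (Adam) can still go to U. Fixed point.
Eve's attractor = {Q, R, S, V}; Adam avoids the target exactly from the complement.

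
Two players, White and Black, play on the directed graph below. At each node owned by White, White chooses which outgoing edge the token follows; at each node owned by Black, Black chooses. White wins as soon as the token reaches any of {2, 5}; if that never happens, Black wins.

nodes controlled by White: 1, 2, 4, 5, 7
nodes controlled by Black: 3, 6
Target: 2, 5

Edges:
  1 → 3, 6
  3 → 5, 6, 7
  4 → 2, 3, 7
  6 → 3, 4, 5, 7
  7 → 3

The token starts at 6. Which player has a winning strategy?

A0 = {2, 5}
A1: add {4} — 4 (White) has 4→2.
A2 = A1; e.g. 1 (White) has no edge into A1. Fixed point.
6 never enters the attractor, so Black can avoid the target forever.

Black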